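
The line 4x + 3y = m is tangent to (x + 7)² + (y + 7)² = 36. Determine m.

m = −79 or m = −19

Tangency holds when the distance from the centre (−7, −7) to the line equals the radius 6:
|4·(−7) + 3·(−7) − m| / √25 = 6
|m − (−49)| = 6·5, so m = −19 or m = −79.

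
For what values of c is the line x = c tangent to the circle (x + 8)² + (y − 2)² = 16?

For a tangent, require d(centre, line) = r = 4.
|1·(−8) + 0·2 − c| / √1 = 4
|c − (−8)| = 4, so c = −4 or c = −12.

c = −12 or c = −4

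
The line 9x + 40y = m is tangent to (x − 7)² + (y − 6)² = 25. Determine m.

The line touches the circle iff its distance from (7, 6) is 5:
|9·7 + 40·6 − m| / √1681 = 5
|m − (303)| = 5·41, so m = 508 or m = 98.

m = 98 or m = 508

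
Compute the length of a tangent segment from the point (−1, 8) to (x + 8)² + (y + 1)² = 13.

3√13

Centre (−8, −1), r² = 13. |PO|² = (7)² + (9)² = 130.
The tangent meets the radius at right angles, so tangent² = |PO|² − r² = 130 − 13 = 117.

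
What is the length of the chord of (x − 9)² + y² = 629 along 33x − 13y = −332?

√1258

Centre (9, 0), r² = 629. Perpendicular distance d from centre to line = |629| / √1258 = 629/√1258.
Chord = 2√(r² − d²) = 2·√(629/2) = √1258.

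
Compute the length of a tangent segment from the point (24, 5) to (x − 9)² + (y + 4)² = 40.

√266

Centre (9, −4), r² = 40. |PO|² = (15)² + (9)² = 306.
Power of the point: PT² = |PO|² − r² = 266, so PT = √266.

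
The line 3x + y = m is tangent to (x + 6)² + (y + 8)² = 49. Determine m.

For a tangent, require d(centre, line) = r = 7.
|3·(−6) + 1·(−8) − m| / √10 = 7
|m − (−26)| = 7√10.

m = −26 ± 7√10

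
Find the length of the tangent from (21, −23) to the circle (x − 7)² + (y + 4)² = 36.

√521

With centre O = (7, −4), |OP|² = 557 and r² = 36.
Power of the point: PT² = |PO|² − r² = 521, so PT = √521.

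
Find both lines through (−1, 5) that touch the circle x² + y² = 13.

2x + 3y = 13 and 3x − 2y = −13

Write the tangent as mx − y + (5 − m·(−1)) = 0 and set its distance from the centre to √13:
[m·(1) − (−5)]² = 13(m² + 1)
6m² − 5m − 6 = 0, so m = −2/3 or m = 3/2.
With m = −2/3: 2x + 3y = 13. With m = 3/2: 3x − 2y = −13.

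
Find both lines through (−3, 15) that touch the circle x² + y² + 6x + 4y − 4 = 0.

Let a tangent through (−3, 15) have slope m. Its distance from (−3, −2) must equal √17:
(0m − (−17))² = 17(m² + 1)
m² − 16 = 0, so m = 4 or m = −4.
Through (−3, 15) these give 4x − y = −27 and 4x + y = 3.

4x − y = −27 and 4x + y = 3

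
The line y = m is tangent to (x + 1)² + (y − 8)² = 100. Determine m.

Tangency holds when the distance from the centre (−1, 8) to the line equals the radius 10:
|0·(−1) + 1·8 − m| / √1 = 10
|m − (8)| = 10, so m = 18 or m = −2.

m = −2 or m = 18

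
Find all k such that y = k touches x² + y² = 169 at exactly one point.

For a tangent, require d(centre, line) = r = 13.
|0·0 + 1·0 − k| / √1 = 13
|k| = 13, so k = 13 or k = −13.

k = −13 or k = 13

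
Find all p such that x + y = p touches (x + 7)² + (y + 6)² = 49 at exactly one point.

p = −13 ± 7√2

Tangency holds when the distance from the centre (−7, −6) to the line equals the radius 7:
|1·(−7) + 1·(−6) − p| / √2 = 7
|p − (−13)| = 7√2.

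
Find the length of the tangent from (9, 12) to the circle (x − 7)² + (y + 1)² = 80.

With centre O = (7, −1), |OP|² = 173 and r² = 80.
By the tangent–radius right angle, tangent length = √(|PO|² − r²) = √93.

√93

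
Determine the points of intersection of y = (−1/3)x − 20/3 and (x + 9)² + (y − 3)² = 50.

Express y = (−20 − x)/3 and substitute into the circle:
10x² + 220x + 1120 = 0  ⟹  x² + 22x + 112 = 0
x = −8 or x = −14, giving (−8, −4) and (−14, −2).

(−14, −2) and (−8, −4)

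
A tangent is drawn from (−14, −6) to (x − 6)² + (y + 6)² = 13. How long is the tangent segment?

3√43

With centre O = (6, −6), |OP|² = 400 and r² = 13.
By the tangent–radius right angle, tangent length = √(|PO|² − r²) = √387 = 3√43.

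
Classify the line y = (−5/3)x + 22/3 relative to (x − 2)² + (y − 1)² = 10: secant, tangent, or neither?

Centre (2, 1), r² = 10. Distance² from centre to line = (−9)²/34 = 81/34.
Since d² < r², the line cuts the circle twice.

secant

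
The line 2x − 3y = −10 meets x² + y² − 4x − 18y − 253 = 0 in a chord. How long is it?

The distance from (2, 9) to the line is 13/√13, and r² = 338.
Chord = 2√(r² − d²) = 2·√(325) = 10√13.

10√13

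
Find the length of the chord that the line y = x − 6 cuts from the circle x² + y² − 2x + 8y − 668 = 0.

The distance from (1, −4) to the line is 1/√2, and r² = 685.
Chord = 2√(r² − d²) = 2·√(1369/2) = 37√2.

37√2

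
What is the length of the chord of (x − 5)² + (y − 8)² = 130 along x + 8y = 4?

The distance from (5, 8) to the line is 65/√65, and r² = 130.
Half the chord is √(r² − d²) = √(65), so the full chord is 2√65.

2√65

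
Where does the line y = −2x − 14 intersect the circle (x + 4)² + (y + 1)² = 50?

Substitute y = −2x − 14:
5x² + 60x + 135 = 0  ⟹  x² + 12x + 27 = 0
x = −3 or x = −9, giving (−3, −8) and (−9, 4).

(−9, 4) and (−3, −8)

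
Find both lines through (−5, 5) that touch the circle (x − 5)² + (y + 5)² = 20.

2x + y = −5 and x + 2y = 5

A line y − (5) = m(x − (−5)) is tangent when its distance from (5, −5) is 2√5:
(10m − (−10))² = 20(m² + 1)
2m² + 5m + 2 = 0, so m = −2 or m = −1/2.
With m = −2: 2x + y = −5. With m = −1/2: x + 2y = 5.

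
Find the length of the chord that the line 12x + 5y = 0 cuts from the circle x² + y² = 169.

Substitute y = (−12x)/5:
169x² − 4225 = 0  ⟹  x² − 25 = 0
x = 5 or x = −5, giving (5, −12) and (−5, 12).
|(5, −12) − (−5, 12)| = √((10)² + (−24)²) = 26.

26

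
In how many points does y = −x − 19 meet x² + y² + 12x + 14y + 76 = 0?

d² = (1·(−6) + 1·(−7) − (−19))²/2 = 18; r² = 9.
Since d² > r², the line lies outside the circle.

0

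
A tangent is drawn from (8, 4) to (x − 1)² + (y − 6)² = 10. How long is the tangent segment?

√43

Centre (1, 6), r² = 10. |PO|² = (7)² + (−2)² = 53.
The tangent meets the radius at right angles, so tangent² = |PO|² − r² = 53 − 10 = 43.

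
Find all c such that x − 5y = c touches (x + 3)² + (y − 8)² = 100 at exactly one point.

c = −43 ± 10√26

The line touches the circle iff its distance from (−3, 8) is 10:
|1·(−3) − 5·8 − c| / √26 = 10
|c − (−43)| = 10√26.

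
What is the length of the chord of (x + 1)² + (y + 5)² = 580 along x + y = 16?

Express y = −x + 16 and substitute into the circle:
2x² − 40x − 138 = 0  ⟹  x² − 20x − 69 = 0
x = 23 or x = −3, giving (23, −7) and (−3, 19).
|(23, −7) − (−3, 19)| = √((26)² + (−26)²) = 26√2.

26√2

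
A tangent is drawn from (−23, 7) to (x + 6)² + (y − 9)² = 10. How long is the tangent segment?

√283

With centre O = (−6, 9), |OP|² = 293 and r² = 10.
Power of the point: PT² = |PO|² − r² = 283, so PT = √283.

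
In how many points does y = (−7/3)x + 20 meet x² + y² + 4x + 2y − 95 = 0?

Substituting the line into the circle gives 58x² − 846x + 3105 = 0.
Discriminant = (−846)² − 4·58·(3105) = −4644 < 0.
No real roots: the line does not meet the circle.

0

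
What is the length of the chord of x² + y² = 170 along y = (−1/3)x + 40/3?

From the line, y = (40 − x)/3. Substituting:
10x² − 80x + 70 = 0  ⟹  x² − 8x + 7 = 0
x = 7 or x = 1, giving (7, 11) and (1, 13).
Chord length = distance between (7, 11) and (1, 13) = √40 = 2√10.

2√10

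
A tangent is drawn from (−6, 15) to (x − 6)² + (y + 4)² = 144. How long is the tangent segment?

Centre (6, −4), r² = 144. |PO|² = (−12)² + (19)² = 505.
By the tangent–radius right angle, tangent length = √(|PO|² − r²) = √361 = 19.

19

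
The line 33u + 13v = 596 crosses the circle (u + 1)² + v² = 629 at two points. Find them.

From the line, v = (596 − 33u)/13. Substituting:
1258u² − 38998u + 249084 = 0  ⟹  u² − 31u + 198 = 0
u = 22 or u = 9, giving (22, −10) and (9, 23).

(9, 23) and (22, −10)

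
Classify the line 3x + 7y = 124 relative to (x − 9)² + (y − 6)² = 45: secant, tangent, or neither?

Substituting the line into the circle gives 58x² − 1374x + 8488 = 0.
Discriminant = (−1374)² − 4·58·(8488) = −81340 < 0.
No real roots: the line does not meet the circle.

neither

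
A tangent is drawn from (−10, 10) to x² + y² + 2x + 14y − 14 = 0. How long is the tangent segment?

3√34

With centre O = (−1, −7), |OP|² = 370 and r² = 64.
Power of the point: PT² = |PO|² − r² = 306, so PT = 3√34.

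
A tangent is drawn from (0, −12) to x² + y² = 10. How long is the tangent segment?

With centre O = (0, 0), |OP|² = 144 and r² = 10.
Power of the point: PT² = |PO|² − r² = 134, so PT = √134.

√134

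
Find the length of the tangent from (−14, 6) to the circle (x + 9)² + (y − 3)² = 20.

The centre is (−9, 3) and r = 2√5. The square of the distance from P to the centre is 25 + 9 = 34.
By the tangent–radius right angle, tangent length = √(|PO|² − r²) = √14.

√14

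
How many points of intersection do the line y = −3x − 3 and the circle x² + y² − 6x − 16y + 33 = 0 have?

1

d² = (3·3 + 1·8 − (−3))²/10 = 40; r² = 40.
Since d² = r², the line is tangent.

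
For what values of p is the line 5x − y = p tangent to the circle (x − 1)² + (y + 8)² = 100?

The line touches the circle iff its distance from (1, −8) is 10:
|5·1 − 1·(−8) − p| / √26 = 10
|p − (13)| = 10√26.

p = 13 ± 10√26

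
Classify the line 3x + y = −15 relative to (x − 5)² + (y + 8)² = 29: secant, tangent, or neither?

neither

Substituting the line into the circle gives 10x² + 32x + 45 = 0.
Discriminant = (32)² − 4·10·(45) = −776 < 0.
No real roots: the line does not meet the circle.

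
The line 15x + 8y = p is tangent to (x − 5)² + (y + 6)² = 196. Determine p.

For a tangent, require d(centre, line) = r = 14.
|15·5 + 8·(−6) − p| / √289 = 14
|p − (27)| = 14·17, so p = 265 or p = −211.

p = −211 or p = 265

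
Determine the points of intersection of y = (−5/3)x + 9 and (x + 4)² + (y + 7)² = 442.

(−3, 14) and (15, −16)

Substitute y = (27 − 5x)/3:
34x² − 408x − 1530 = 0  ⟹  x² − 12x − 45 = 0
x = 15 or x = −3, giving (15, −16) and (−3, 14).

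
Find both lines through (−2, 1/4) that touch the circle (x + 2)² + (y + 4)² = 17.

x + 4y = −1 and x − 4y = −3

Let a tangent through (−2, 1/4) have slope m. Its distance from (−2, −4) must equal √17:
[m·(0) − (−17/4)]² = 17(m² + 1)
16m² − 1 = 0, so m = −1/4 or m = 1/4.
Through (−2, 1/4) these give x + 4y = −1 and x − 4y = −3.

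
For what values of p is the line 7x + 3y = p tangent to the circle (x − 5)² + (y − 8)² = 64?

p = 59 ± 8√58

The line touches the circle iff its distance from (5, 8) is 8:
|7·5 + 3·8 − p| / √58 = 8
|p − (59)| = 8√58.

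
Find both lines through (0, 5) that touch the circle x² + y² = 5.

2x − y = −5 and 2x + y = 5

Let a tangent through (0, 5) have slope m. Its distance from (0, 0) must equal √5:
(0m − (−5))² = 5(m² + 1)
m² − 4 = 0, so m = 2 or m = −2.
With m = 2: 2x − y = −5. With m = −2: 2x + y = 5.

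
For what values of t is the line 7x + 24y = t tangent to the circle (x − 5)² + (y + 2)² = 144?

t = −313 or t = 287

The line touches the circle iff its distance from (5, −2) is 12:
|7·5 + 24·(−2) − t| / √625 = 12
|t − (−13)| = 12·25, so t = 287 or t = −313.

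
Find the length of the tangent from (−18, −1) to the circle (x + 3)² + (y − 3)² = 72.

With centre O = (−3, 3), |OP|² = 241 and r² = 72.
By the tangent–radius right angle, tangent length = √(|PO|² − r²) = √169 = 13.

13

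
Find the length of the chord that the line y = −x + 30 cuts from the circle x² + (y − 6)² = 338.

10√2

Centre (0, 6), r² = 338. Perpendicular distance d from centre to line = |−24| / √2 = 24/√2.
Half the chord is √(r² − d²) = √(50), so the full chord is 10√2.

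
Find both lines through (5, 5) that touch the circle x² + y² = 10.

Write the tangent as mx − y + (5 − m·(5)) = 0 and set its distance from the centre to √10:
(−5m − (−5))² = 10(m² + 1)
3m² − 10m + 3 = 0, so m = 1/3 or m = 3.
With m = 1/3: x − 3y = −10. With m = 3: 3x − y = 10.

x − 3y = −10 and 3x − y = 10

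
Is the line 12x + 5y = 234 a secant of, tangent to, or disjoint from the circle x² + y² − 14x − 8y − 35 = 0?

d² = (12·7 + 5·4 − (234))²/169 = 100; r² = 100.
Since d² = r², the line is tangent.

tangent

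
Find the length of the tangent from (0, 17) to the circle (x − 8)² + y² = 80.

With centre O = (8, 0), |OP|² = 353 and r² = 80.
The tangent meets the radius at right angles, so tangent² = |PO|² − r² = 353 − 80 = 273.

√273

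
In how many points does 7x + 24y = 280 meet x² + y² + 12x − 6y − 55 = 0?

Substituting the line into the circle gives 625x² + 4000x + 6400 = 0.
Δ = 16000000 − 16000000 = 0.
A repeated root: the line is tangent.

1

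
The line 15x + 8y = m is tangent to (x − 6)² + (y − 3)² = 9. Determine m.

For a tangent, require d(centre, line) = r = 3.
|15·6 + 8·3 − m| / √289 = 3
|m − (114)| = 3·17, so m = 165 or m = 63.

m = 63 or m = 165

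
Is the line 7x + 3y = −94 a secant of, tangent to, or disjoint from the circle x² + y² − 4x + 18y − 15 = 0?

Substituting the line into the circle gives 58x² + 902x + 3625 = 0.
Δ = 813604 − 841000 = −27396.
No real roots: the line does not meet the circle.

disjoint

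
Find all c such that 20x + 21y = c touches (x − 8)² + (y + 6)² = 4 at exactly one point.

c = −24 or c = 92

For a tangent, require d(centre, line) = r = 2.
|20·8 + 21·(−6) − c| / √841 = 2
|c − (34)| = 2·29, so c = 92 or c = −24.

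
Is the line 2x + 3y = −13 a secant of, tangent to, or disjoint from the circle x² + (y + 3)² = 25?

secant

Substituting the line into the circle gives 13x² + 16x − 209 = 0.
Δ = 256 − (−10868) = 11124.
Two real roots: the line is a secant.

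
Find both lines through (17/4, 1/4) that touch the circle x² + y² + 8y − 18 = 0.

3x + 5y = 14 and 5x + 3y = 22

Let a tangent through (17/4, 1/4) have slope m. Its distance from (0, −4) must equal √34:
(−17/4m − (−17/4))² = 34(m² + 1)
15m² + 34m + 15 = 0, so m = −3/5 or m = −5/3.
With m = −3/5: 3x + 5y = 14. With m = −5/3: 5x + 3y = 22.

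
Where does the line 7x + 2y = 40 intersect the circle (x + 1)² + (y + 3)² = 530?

(0, 20) and (12, −22)

Substitute y = (40 − 7x)/2:
53x² − 636x = 0  ⟹  x² − 12x = 0
x = 12 or x = 0, giving (12, −22) and (0, 20).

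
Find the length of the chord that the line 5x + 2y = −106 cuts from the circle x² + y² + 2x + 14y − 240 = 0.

2√29

From the line, y = (−106 − 5x)/2. Substituting:
29x² + 928x + 7308 = 0  ⟹  x² + 32x + 252 = 0
x = −14 or x = −18, giving (−14, −18) and (−18, −8).
Chord length = distance between (−14, −18) and (−18, −8) = √116 = 2√29.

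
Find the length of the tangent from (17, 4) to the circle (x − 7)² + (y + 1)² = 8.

3√13

With centre O = (7, −1), |OP|² = 125 and r² = 8.
The tangent meets the radius at right angles, so tangent² = |PO|² − r² = 125 − 8 = 117.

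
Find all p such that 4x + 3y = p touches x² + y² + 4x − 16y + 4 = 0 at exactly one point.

Tangency holds when the distance from the centre (−2, 8) to the line equals the radius 8:
|4·(−2) + 3·8 − p| / √25 = 8
|p − (16)| = 8·5, so p = 56 or p = −24.

p = −24 or p = 56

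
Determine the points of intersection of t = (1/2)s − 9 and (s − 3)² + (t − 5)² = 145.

(4, −7) and (12, −3)

Substitute t = (−18 + s)/2:
5s² − 80s + 240 = 0  ⟹  s² − 16s + 48 = 0
s = 12 or s = 4, giving (12, −3) and (4, −7).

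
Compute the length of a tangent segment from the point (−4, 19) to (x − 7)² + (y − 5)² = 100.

√217

Centre (7, 5), r² = 100. |PO|² = (−11)² + (14)² = 317.
Power of the point: PT² = |PO|² − r² = 217, so PT = √217.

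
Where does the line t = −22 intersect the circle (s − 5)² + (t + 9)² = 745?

(−19, −22) and (29, −22)

Express t = −22 and substitute into the circle:
s² − 10s − 551 = 0
s = 29 or s = −19, giving (29, −22) and (−19, −22).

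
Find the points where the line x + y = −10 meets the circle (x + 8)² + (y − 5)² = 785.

From the line, y = −x − 10. Substituting:
2x² + 46x − 496 = 0  ⟹  x² + 23x − 248 = 0
x = 8 or x = −31, giving (8, −18) and (−31, 21).

(−31, 21) and (8, −18)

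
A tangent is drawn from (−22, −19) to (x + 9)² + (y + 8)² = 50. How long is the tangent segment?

4√15

Centre (−9, −8), r² = 50. |PO|² = (−13)² + (−11)² = 290.
By the tangent–radius right angle, tangent length = √(|PO|² − r²) = √240 = 4√15.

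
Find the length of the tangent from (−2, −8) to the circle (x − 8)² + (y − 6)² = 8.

With centre O = (8, 6), |OP|² = 296 and r² = 8.
By the tangent–radius right angle, tangent length = √(|PO|² − r²) = √288 = 12√2.

12√2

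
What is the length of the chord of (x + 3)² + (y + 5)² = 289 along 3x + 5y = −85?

From the line, y = (−85 − 3x)/5. Substituting:
34x² + 510x − 3400 = 0  ⟹  x² + 15x − 100 = 0
x = 5 or x = −20, giving (5, −20) and (−20, −5).
|(5, −20) − (−20, −5)| = √((25)² + (−15)²) = 5√34.

5√34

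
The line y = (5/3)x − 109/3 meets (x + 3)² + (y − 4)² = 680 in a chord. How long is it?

4√34

Centre (−3, 4), r² = 680. Perpendicular distance d from centre to line = |−136| / √34 = 136/√34.
Chord = 2√(r² − d²) = 2·√(136) = 4√34.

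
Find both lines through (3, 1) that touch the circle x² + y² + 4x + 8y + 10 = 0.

A line y − (1) = m(x − (3)) is tangent when its distance from (−2, −4) is √10:
(−5m − (−5))² = 10(m² + 1)
3m² − 10m + 3 = 0, so m = 3 or m = 1/3.
Through (3, 1) these give 3x − y = 8 and x − 3y = 0.

3x − y = 8 and x − 3y = 0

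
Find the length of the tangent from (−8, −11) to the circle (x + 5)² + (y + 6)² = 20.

The centre is (−5, −6) and r = 2√5. The square of the distance from P to the centre is 9 + 25 = 34.
By the tangent–radius right angle, tangent length = √(|PO|² − r²) = √14.

√14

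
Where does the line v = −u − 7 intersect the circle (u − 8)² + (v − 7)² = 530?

(−15, 8) and (9, −16)

From the line, v = −u − 7. Substituting:
2u² + 12u − 270 = 0  ⟹  u² + 6u − 135 = 0
u = 9 or u = −15, giving (9, −16) and (−15, 8).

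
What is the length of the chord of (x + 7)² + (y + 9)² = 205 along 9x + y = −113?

3√82

The distance from (−7, −9) to the line is 41/√82, and r² = 205.
Half the chord is √(r² − d²) = √(369/2), so the full chord is 3√82.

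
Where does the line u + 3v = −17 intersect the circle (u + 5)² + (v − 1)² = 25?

Substitute v = (−17 − u)/3:
10u² + 130u + 400 = 0  ⟹  u² + 13u + 40 = 0
u = −5 or u = −8, giving (−5, −4) and (−8, −3).

(−8, −3) and (−5, −4)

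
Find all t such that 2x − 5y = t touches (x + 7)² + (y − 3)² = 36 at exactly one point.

For a tangent, require d(centre, line) = r = 6.
|2·(−7) − 5·3 − t| / √29 = 6
|t − (−29)| = 6√29.

t = −29 ± 6√29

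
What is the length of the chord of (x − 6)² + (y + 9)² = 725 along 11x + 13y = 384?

From the line, y = (384 − 11x)/13. Substituting:
290x² − 13050x + 134560 = 0  ⟹  x² − 45x + 464 = 0
x = 29 or x = 16, giving (29, 5) and (16, 16).
|(29, 5) − (16, 16)| = √((13)² + (−11)²) = √290.

√290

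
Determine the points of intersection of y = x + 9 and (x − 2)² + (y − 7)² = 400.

(−14, −5) and (14, 23)

Substitute y = x + 9:
2x² − 392 = 0  ⟹  x² − 196 = 0
x = 14 or x = −14, giving (14, 23) and (−14, −5).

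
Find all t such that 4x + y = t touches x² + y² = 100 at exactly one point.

t = ±10√17

For a tangent, require d(centre, line) = r = 10.
|4·0 + 1·0 − t| / √17 = 10
|t| = 10√17.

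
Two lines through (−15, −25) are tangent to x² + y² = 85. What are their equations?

Write the tangent as mx − y + (−25 − m·(−15)) = 0 and set its distance from the centre to √85:
[m·(15) − (25)]² = 85(m² + 1)
14m² − 75m + 54 = 0, so m = 9/2 or m = 6/7.
Through (−15, −25) these give 9x − 2y = −85 and 6x − 7y = 85.

9x − 2y = −85 and 6x − 7y = 85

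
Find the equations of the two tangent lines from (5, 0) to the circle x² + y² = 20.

2x − y = 10 and 2x + y = 10

Write the tangent as mx − y + (0 − m·(5)) = 0 and set its distance from the centre to 2√5:
[m·(−5) − (0)]² = 20(m² + 1)
m² − 4 = 0, so m = 2 or m = −2.
With m = 2: 2x − y = 10. With m = −2: 2x + y = 10.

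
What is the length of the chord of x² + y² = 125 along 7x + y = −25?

The distance from (0, 0) to the line is 25/√50, and r² = 125.
Half the chord is √(r² − d²) = √(225/2), so the full chord is 15√2.

15√2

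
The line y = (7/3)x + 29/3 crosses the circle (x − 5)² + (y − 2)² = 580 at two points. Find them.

From the line, y = (29 + 7x)/3. Substituting:
58x² + 232x − 4466 = 0  ⟹  x² + 4x − 77 = 0
x = 7 or x = −11, giving (7, 26) and (−11, −16).

(−11, −16) and (7, 26)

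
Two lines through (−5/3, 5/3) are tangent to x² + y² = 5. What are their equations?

Let a tangent through (−5/3, 5/3) have slope m. Its distance from (0, 0) must equal √5:
(5/3m − (−5/3))² = 5(m² + 1)
2m² − 5m + 2 = 0, so m = 1/2 or m = 2.
With m = 1/2: x − 2y = −5. With m = 2: 2x − y = −5.

x − 2y = −5 and 2x − y = −5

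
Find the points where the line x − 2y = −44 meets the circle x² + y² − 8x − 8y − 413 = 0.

From the line, y = (44 + x)/2. Substituting:
5x² + 40x − 420 = 0  ⟹  x² + 8x − 84 = 0
x = 6 or x = −14, giving (6, 25) and (−14, 15).

(−14, 15) and (6, 25)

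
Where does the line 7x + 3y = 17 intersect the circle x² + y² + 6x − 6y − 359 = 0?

(−7, 22) and (8, −13)

Express y = (17 − 7x)/3 and substitute into the circle:
58x² − 58x − 3248 = 0  ⟹  x² − x − 56 = 0
x = 8 or x = −7, giving (8, −13) and (−7, 22).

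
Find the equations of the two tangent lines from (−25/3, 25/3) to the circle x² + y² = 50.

x + 7y = 50 and 7x + y = −50

Let a tangent through (−25/3, 25/3) have slope m. Its distance from (0, 0) must equal 5√2:
(25/3m − (−25/3))² = 50(m² + 1)
7m² + 50m + 7 = 0, so m = −1/7 or m = −7.
With m = −1/7: x + 7y = 50. With m = −7: 7x + y = −50.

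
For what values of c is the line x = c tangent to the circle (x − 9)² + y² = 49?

c = 2 or c = 16

Tangency holds when the distance from the centre (9, 0) to the line equals the radius 7:
|1·9 + 0·0 − c| / √1 = 7
|c − (9)| = 7, so c = 16 or c = 2.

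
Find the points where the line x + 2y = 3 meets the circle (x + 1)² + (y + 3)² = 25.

Express y = (3 − x)/2 and substitute into the circle:
5x² − 10x − 15 = 0  ⟹  x² − 2x − 3 = 0
x = 3 or x = −1, giving (3, 0) and (−1, 2).

(−1, 2) and (3, 0)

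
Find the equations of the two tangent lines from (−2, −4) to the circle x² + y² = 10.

Write the tangent as mx − y + (−4 − m·(−2)) = 0 and set its distance from the centre to √10:
[m·(2) − (4)]² = 10(m² + 1)
3m² + 8m − 3 = 0, so m = 1/3 or m = −3.
Through (−2, −4) these give x − 3y = 10 and 3x + y = −10.

x − 3y = 10 and 3x + y = −10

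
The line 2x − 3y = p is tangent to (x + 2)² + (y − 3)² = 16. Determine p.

p = −13 ± 4√13

Tangency holds when the distance from the centre (−2, 3) to the line equals the radius 4:
|2·(−2) − 3·3 − p| / √13 = 4
|p − (−13)| = 4√13.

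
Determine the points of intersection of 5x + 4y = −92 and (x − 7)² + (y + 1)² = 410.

Express y = (−92 − 5x)/4 and substitute into the circle:
41x² + 656x + 1968 = 0  ⟹  x² + 16x + 48 = 0
x = −4 or x = −12, giving (−4, −18) and (−12, −8).

(−12, −8) and (−4, −18)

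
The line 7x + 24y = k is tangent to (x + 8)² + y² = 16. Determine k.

k = −156 or k = 44

The line touches the circle iff its distance from (−8, 0) is 4:
|7·(−8) + 24·0 − k| / √625 = 4
|k − (−56)| = 4·25, so k = 44 or k = −156.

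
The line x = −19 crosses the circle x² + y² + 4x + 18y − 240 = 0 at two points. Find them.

The line gives x = −19. Substituting into the circle:
y² + 18y + 45 = 0
y = −3 or y = −15, giving (−19, −3) and (−19, −15).

(−19, −15) and (−19, −3)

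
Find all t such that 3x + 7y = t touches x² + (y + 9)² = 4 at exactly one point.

t = −63 ± 2√58

Tangency holds when the distance from the centre (0, −9) to the line equals the radius 2:
|3·0 + 7·(−9) − t| / √58 = 2
|t − (−63)| = 2√58.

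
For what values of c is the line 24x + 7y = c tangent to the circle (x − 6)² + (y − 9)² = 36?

c = 57 or c = 357

For a tangent, require d(centre, line) = r = 6.
|24·6 + 7·9 − c| / √625 = 6
|c − (207)| = 6·25, so c = 357 or c = 57.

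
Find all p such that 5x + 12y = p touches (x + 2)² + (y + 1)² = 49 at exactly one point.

p = −113 or p = 69

The line touches the circle iff its distance from (−2, −1) is 7:
|5·(−2) + 12·(−1) − p| / √169 = 7
|p − (−22)| = 7·13, so p = 69 or p = −113.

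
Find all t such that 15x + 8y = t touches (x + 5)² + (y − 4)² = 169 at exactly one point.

Tangency holds when the distance from the centre (−5, 4) to the line equals the radius 13:
|15·(−5) + 8·4 − t| / √289 = 13
|t − (−43)| = 13·17, so t = 178 or t = −264.

t = −264 or t = 178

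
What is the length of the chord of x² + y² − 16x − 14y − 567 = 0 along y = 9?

52

Express y = 9 and substitute into the circle:
x² − 16x − 612 = 0
x = 34 or x = −18, giving (34, 9) and (−18, 9).
Chord length = distance between (34, 9) and (−18, 9) = √2704 = 52.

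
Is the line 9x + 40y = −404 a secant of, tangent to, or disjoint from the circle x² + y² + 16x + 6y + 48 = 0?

d² = (9·(−8) + 40·(−3) − (−404))²/1681 = 44944/1681; r² = 25.
Since d² > r², the line lies outside the circle.

disjoint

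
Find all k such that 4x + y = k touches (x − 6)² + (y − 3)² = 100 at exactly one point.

k = 27 ± 10√17

The line touches the circle iff its distance from (6, 3) is 10:
|4·6 + 1·3 − k| / √17 = 10
|k − (27)| = 10√17.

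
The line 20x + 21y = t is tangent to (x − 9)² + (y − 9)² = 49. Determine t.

t = 166 or t = 572

The line touches the circle iff its distance from (9, 9) is 7:
|20·9 + 21·9 − t| / √841 = 7
|t − (369)| = 7·29, so t = 572 or t = 166.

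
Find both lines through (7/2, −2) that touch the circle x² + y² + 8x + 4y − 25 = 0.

2x + y = 5 and 2x − y = 9

Write the tangent as mx − y + (−2 − m·(7/2)) = 0 and set its distance from the centre to 3√5:
[m·(−15/2) − (0)]² = 45(m² + 1)
m² − 4 = 0, so m = −2 or m = 2.
With m = −2: 2x + y = 5. With m = 2: 2x − y = 9.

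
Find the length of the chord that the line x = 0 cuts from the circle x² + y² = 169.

26

The distance from (0, 0) to the line is 0, and r² = 169.
Chord = 2√(r² − d²) = 2·√(169) = 26.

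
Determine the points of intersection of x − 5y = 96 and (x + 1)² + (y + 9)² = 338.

From the line, y = (−96 + x)/5. Substituting:
26x² − 52x − 5824 = 0  ⟹  x² − 2x − 224 = 0
x = 16 or x = −14, giving (16, −16) and (−14, −22).

(−14, −22) and (16, −16)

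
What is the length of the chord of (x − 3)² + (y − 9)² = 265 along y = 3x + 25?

From the line, y = 3x + 25. Substituting:
10x² + 90x = 0  ⟹  x² + 9x = 0
x = 0 or x = −9, giving (0, 25) and (−9, −2).
|(0, 25) − (−9, −2)| = √((9)² + (27)²) = 9√10.

9√10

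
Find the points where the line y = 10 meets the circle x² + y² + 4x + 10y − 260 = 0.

Substitute y = 10:
x² + 4x − 60 = 0
x = 6 or x = −10, giving (6, 10) and (−10, 10).

(−10, 10) and (6, 10)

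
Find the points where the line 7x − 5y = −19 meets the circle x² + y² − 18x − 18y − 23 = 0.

From the line, y = (19 + 7x)/5. Substituting:
74x² − 814x − 1924 = 0  ⟹  x² − 11x − 26 = 0
x = 13 or x = −2, giving (13, 22) and (−2, 1).

(−2, 1) and (13, 22)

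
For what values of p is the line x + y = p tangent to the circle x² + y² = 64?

p = ±8√2

The line touches the circle iff its distance from (0, 0) is 8:
|1·0 + 1·0 − p| / √2 = 8
|p| = 8√2.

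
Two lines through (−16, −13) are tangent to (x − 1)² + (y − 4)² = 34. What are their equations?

A line y − (−13) = m(x − (−16)) is tangent when its distance from (1, 4) is √34:
[m·(17) − (17)]² = 34(m² + 1)
15m² − 34m + 15 = 0, so m = 3/5 or m = 5/3.
With m = 3/5: 3x − 5y = 17. With m = 5/3: 5x − 3y = −41.

3x − 5y = 17 and 5x − 3y = −41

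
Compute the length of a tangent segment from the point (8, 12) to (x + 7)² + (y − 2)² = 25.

10√3

With centre O = (−7, 2), |OP|² = 325 and r² = 25.
By the tangent–radius right angle, tangent length = √(|PO|² − r²) = √300 = 10√3.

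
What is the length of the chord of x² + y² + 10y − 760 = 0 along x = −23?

32

The line gives x = −23. Substituting into the circle:
y² + 10y − 231 = 0
y = 11 or y = −21, giving (−23, 11) and (−23, −21).
|(−23, 11) − (−23, −21)| = √((0)² + (32)²) = 32.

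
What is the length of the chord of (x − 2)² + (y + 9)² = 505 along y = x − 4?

31√2

Centre (2, −9), r² = 505. Perpendicular distance d from centre to line = |7| / √2 = 7/√2.
Half the chord is √(r² − d²) = √(961/2), so the full chord is 31√2.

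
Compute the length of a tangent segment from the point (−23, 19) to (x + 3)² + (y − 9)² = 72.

Centre (−3, 9), r² = 72. |PO|² = (−20)² + (10)² = 500.
By the tangent–radius right angle, tangent length = √(|PO|² − r²) = √428 = 2√107.

2√107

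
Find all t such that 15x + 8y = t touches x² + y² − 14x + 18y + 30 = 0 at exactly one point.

Tangency holds when the distance from the centre (7, −9) to the line equals the radius 10:
|15·7 + 8·(−9) − t| / √289 = 10
|t − (33)| = 10·17, so t = 203 or t = −137.

t = −137 or t = 203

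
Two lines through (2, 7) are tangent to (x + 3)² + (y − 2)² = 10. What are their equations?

Let a tangent through (2, 7) have slope m. Its distance from (−3, 2) must equal √10:
[m·(−5) − (−5)]² = 10(m² + 1)
3m² − 10m + 3 = 0, so m = 1/3 or m = 3.
Through (2, 7) these give x − 3y = −19 and 3x − y = −1.

x − 3y = −19 and 3x − y = −1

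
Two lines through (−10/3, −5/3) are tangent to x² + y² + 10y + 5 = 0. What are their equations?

A line y − (−5/3) = m(x − (−10/3)) is tangent when its distance from (0, −5) is 2√5:
(10/3m − (−10/3))² = 20(m² + 1)
2m² − 5m + 2 = 0, so m = 2 or m = 1/2.
With m = 2: 2x − y = −5. With m = 1/2: x − 2y = 0.

2x − y = −5 and x − 2y = 0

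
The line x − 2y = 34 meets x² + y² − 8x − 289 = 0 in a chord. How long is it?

10√5

Express y = (−34 + x)/2 and substitute into the circle:
5x² − 100x = 0  ⟹  x² − 20x = 0
x = 20 or x = 0, giving (20, −7) and (0, −17).
Chord length = distance between (20, −7) and (0, −17) = √500 = 10√5.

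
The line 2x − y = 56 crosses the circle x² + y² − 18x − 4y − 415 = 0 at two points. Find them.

(19, −18) and (31, 6)

Substitute y = 2x − 56:
5x² − 250x + 2945 = 0  ⟹  x² − 50x + 589 = 0
x = 31 or x = 19, giving (31, 6) and (19, −18).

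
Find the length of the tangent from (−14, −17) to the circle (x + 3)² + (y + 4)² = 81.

√209

Centre (−3, −4), r² = 81. |PO|² = (−11)² + (−13)² = 290.
By the tangent–radius right angle, tangent length = √(|PO|² − r²) = √209.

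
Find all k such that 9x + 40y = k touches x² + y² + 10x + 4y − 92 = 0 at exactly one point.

The line touches the circle iff its distance from (−5, −2) is 11:
|9·(−5) + 40·(−2) − k| / √1681 = 11
|k − (−125)| = 11·41, so k = 326 or k = −576.

k = −576 or k = 326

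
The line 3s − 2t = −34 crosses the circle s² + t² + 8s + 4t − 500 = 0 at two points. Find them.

(−22, −16) and (2, 20)

Substitute t = (34 + 3s)/2:
13s² + 260s − 572 = 0  ⟹  s² + 20s − 44 = 0
s = 2 or s = −22, giving (2, 20) and (−22, −16).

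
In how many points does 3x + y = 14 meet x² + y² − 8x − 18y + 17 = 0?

Centre (4, 9), r² = 80. Distance² from centre to line = (7)²/10 = 49/10.
Since d² < r², the line cuts the circle twice.

2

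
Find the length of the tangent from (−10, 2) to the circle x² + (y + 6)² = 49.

With centre O = (0, −6), |OP|² = 164 and r² = 49.
The tangent meets the radius at right angles, so tangent² = |PO|² − r² = 164 − 49 = 115.

√115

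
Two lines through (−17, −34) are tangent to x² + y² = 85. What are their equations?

9x − 2y = −85 and 7x − 6y = 85

A line y − (−34) = m(x − (−17)) is tangent when its distance from (0, 0) is √85:
[m·(17) − (34)]² = 85(m² + 1)
12m² − 68m + 63 = 0, so m = 9/2 or m = 7/6.
Through (−17, −34) these give 9x − 2y = −85 and 7x − 6y = 85.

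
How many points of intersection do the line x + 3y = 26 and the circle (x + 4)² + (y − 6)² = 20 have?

d² = (1·(−4) + 3·6 − (26))²/10 = 72/5; r² = 20.
Since d² < r², the line cuts the circle twice.

2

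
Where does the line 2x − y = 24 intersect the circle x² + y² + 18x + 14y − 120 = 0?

(4, −16) and (6, −12)

From the line, y = 2x − 24. Substituting:
5x² − 50x + 120 = 0  ⟹  x² − 10x + 24 = 0
x = 6 or x = 4, giving (6, −12) and (4, −16).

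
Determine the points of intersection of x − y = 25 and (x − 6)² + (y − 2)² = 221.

(16, −9) and (17, −8)

Express y = x − 25 and substitute into the circle:
2x² − 66x + 544 = 0  ⟹  x² − 33x + 272 = 0
x = 17 or x = 16, giving (17, −8) and (16, −9).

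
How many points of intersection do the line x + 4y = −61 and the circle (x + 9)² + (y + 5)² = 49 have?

Substituting the line into the circle gives 17x² + 370x + 2193 = 0.
Δ = 136900 − 149124 = −12224.
No real roots: the line does not meet the circle.

0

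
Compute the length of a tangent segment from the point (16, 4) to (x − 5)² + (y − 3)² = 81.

√41

The centre is (5, 3) and r = 9. The square of the distance from P to the centre is 121 + 1 = 122.
Power of the point: PT² = |PO|² − r² = 41, so PT = √41.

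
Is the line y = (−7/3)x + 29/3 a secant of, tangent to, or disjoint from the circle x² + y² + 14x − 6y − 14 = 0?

Substituting the line into the circle gives 58x² − 154x + 193 = 0.
Discriminant = (−154)² − 4·58·(193) = −21060 < 0.
No real roots: the line does not meet the circle.

disjoint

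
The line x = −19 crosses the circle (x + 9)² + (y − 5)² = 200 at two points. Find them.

(−19, −5) and (−19, 15)

The line gives x = −19. Substituting into the circle:
y² − 10y − 75 = 0
y = 15 or y = −5, giving (−19, 15) and (−19, −5).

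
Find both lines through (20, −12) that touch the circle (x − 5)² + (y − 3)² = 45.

Let a tangent through (20, −12) have slope m. Its distance from (5, 3) must equal 3√5:
(−15m − (15))² = 45(m² + 1)
2m² + 5m + 2 = 0, so m = −2 or m = −1/2.
Through (20, −12) these give 2x + y = 28 and x + 2y = −4.

2x + y = 28 and x + 2y = −4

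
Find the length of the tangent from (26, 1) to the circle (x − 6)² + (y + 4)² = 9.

The centre is (6, −4) and r = 3. The square of the distance from P to the centre is 400 + 25 = 425.
By the tangent–radius right angle, tangent length = √(|PO|² − r²) = √416 = 4√26.

4√26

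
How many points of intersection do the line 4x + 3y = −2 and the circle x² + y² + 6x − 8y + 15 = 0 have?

d² = (4·(−3) + 3·4 − (−2))²/25 = 4/25; r² = 10.
Since d² < r², the line cuts the circle twice.

2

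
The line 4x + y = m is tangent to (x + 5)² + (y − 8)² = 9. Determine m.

m = −12 ± 3√17

For a tangent, require d(centre, line) = r = 3.
|4·(−5) + 1·8 − m| / √17 = 3
|m − (−12)| = 3√17.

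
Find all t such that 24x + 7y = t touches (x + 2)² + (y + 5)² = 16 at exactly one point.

t = −183 or t = 17

The line touches the circle iff its distance from (−2, −5) is 4:
|24·(−2) + 7·(−5) − t| / √625 = 4
|t − (−83)| = 4·25, so t = 17 or t = −183.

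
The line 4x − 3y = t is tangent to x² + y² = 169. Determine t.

For a tangent, require d(centre, line) = r = 13.
|4·0 − 3·0 − t| / √25 = 13
|t| = 13·5, so t = 65 or t = −65.

t = −65 or t = 65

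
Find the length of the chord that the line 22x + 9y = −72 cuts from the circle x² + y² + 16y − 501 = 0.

The distance from (0, −8) to the line is 0/√565, and r² = 565.
Half the chord is √(r² − d²) = √(565), so the full chord is 2√565.

2√565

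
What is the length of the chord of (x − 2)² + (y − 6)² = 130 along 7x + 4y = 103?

2√65

From the line, y = (103 − 7x)/4. Substituting:
65x² − 1170x + 4225 = 0  ⟹  x² − 18x + 65 = 0
x = 13 or x = 5, giving (13, 3) and (5, 17).
Chord length = distance between (13, 3) and (5, 17) = √260 = 2√65.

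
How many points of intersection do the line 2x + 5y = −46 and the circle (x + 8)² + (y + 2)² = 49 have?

Substituting the line into the circle gives 29x² + 544x + 1671 = 0.
Δ = 295936 − 193836 = 102100.
Two real roots: the line is a secant.

2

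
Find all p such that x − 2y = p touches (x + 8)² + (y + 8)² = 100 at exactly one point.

p = 8 ± 10√5

Tangency holds when the distance from the centre (−8, −8) to the line equals the radius 10:
|1·(−8) − 2·(−8) − p| / √5 = 10
|p − (8)| = 10√5.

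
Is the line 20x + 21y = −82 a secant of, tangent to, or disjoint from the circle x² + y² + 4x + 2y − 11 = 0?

secant

d² = (20·(−2) + 21·(−1) − (−82))²/841 = 441/841; r² = 16.
Since d² < r², the line cuts the circle twice.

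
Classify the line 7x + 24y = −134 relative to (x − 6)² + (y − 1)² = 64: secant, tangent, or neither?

tangent

Centre (6, 1), r² = 64. Distance² from centre to line = (200)²/625 = 64.
Since d² = r², the line is tangent.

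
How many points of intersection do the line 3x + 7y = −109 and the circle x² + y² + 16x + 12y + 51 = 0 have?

2

Substituting the line into the circle gives 58x² + 1186x + 5224 = 0.
Discriminant = (1186)² − 4·58·(5224) = 194628 > 0.
Two real roots: the line is a secant.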